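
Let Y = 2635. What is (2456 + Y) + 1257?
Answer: 6348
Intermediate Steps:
(2456 + Y) + 1257 = (2456 + 2635) + 1257 = 5091 + 1257 = 6348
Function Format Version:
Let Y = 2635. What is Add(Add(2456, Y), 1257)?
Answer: 6348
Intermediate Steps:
Add(Add(2456, Y), 1257) = Add(Add(2456, 2635), 1257) = Add(5091, 1257) = 6348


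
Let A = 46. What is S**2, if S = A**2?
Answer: 4477456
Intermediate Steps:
S = 2116 (S = 46**2 = 2116)
S**2 = 2116**2 = 4477456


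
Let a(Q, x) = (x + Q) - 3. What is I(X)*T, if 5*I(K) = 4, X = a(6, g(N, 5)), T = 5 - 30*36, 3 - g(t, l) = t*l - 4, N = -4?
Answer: -860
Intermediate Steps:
g(t, l) = 7 - l*t (g(t, l) = 3 - (t*l - 4) = 3 - (l*t - 4) = 3 - (-4 + l*t) = 3 + (4 - l*t) = 7 - l*t)
a(Q, x) = -3 + Q + x (a(Q, x) = (Q + x) - 3 = -3 + Q + x)
T = -1075 (T = 5 - 1080 = -1075)
X = 30 (X = -3 + 6 + (7 - 1*5*(-4)) = -3 + 6 + (7 + 20) = -3 + 6 + 27 = 30)
I(K) = ⅘ (I(K) = (⅕)*4 = ⅘)
I(X)*T = (⅘)*(-1075) = -860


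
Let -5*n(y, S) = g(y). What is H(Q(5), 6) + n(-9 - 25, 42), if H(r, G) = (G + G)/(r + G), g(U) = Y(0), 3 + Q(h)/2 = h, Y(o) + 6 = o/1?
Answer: 12/5 ≈ 2.4000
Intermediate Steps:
Y(o) = -6 + o (Y(o) = -6 + o/1 = -6 + o*1 = -6 + o)
Q(h) = -6 + 2*h
g(U) = -6 (g(U) = -6 + 0 = -6)
H(r, G) = 2*G/(G + r) (H(r, G) = (2*G)/(G + r) = 2*G/(G + r))
n(y, S) = 6/5 (n(y, S) = -1/5*(-6) = 6/5)
H(Q(5), 6) + n(-9 - 25, 42) = 2*6/(6 + (-6 + 2*5)) + 6/5 = 2*6/(6 + (-6 + 10)) + 6/5 = 2*6/(6 + 4) + 6/5 = 2*6/10 + 6/5 = 2*6*(1/10) + 6/5 = 6/5 + 6/5 = 12/5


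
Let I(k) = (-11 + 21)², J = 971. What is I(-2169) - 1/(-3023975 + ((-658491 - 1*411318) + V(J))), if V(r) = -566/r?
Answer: 397506483971/3975064830 ≈ 100.00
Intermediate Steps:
I(k) = 100 (I(k) = 10² = 100)
I(-2169) - 1/(-3023975 + ((-658491 - 1*411318) + V(J))) = 100 - 1/(-3023975 + ((-658491 - 1*411318) - 566/971)) = 100 - 1/(-3023975 + ((-658491 - 411318) - 566*1/971)) = 100 - 1/(-3023975 + (-1069809 - 566/971)) = 100 - 1/(-3023975 - 1038785105/971) = 100 - 1/(-3975064830/971) = 100 - 1*(-971/3975064830) = 100 + 971/3975064830 = 397506483971/3975064830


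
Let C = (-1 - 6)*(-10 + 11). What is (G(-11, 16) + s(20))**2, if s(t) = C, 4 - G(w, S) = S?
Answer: 361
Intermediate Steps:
C = -7 (C = -7*1 = -7)
G(w, S) = 4 - S
s(t) = -7
(G(-11, 16) + s(20))**2 = ((4 - 1*16) - 7)**2 = ((4 - 16) - 7)**2 = (-12 - 7)**2 = (-19)**2 = 361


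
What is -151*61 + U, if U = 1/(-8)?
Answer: -73689/8 ≈ -9211.1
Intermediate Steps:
U = -⅛ ≈ -0.12500
-151*61 + U = -151*61 - ⅛ = -9211 - ⅛ = -73689/8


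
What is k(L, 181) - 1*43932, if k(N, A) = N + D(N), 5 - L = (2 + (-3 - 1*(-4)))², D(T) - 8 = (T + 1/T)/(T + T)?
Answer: -1405679/32 ≈ -43928.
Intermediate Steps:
D(T) = 8 + (T + 1/T)/(2*T) (D(T) = 8 + (T + 1/T)/(T + T) = 8 + (T + 1/T)/((2*T)) = 8 + (T + 1/T)*(1/(2*T)) = 8 + (T + 1/T)/(2*T))
L = -4 (L = 5 - (2 + (-3 - 1*(-4)))² = 5 - (2 + (-3 + 4))² = 5 - (2 + 1)² = 5 - 1*3² = 5 - 1*9 = 5 - 9 = -4)
k(N, A) = 17/2 + N + 1/(2*N²) (k(N, A) = N + (17/2 + 1/(2*N²)) = 17/2 + N + 1/(2*N²))
k(L, 181) - 1*43932 = (17/2 - 4 + (½)/(-4)²) - 1*43932 = (17/2 - 4 + (½)*(1/16)) - 43932 = (17/2 - 4 + 1/32) - 43932 = 145/32 - 43932 = -1405679/32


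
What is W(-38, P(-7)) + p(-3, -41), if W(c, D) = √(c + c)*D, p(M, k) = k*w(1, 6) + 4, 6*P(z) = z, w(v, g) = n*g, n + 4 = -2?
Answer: 1480 - 7*I*√19/3 ≈ 1480.0 - 10.171*I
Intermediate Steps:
n = -6 (n = -4 - 2 = -6)
w(v, g) = -6*g
P(z) = z/6
p(M, k) = 4 - 36*k (p(M, k) = k*(-6*6) + 4 = k*(-36) + 4 = -36*k + 4 = 4 - 36*k)
W(c, D) = D*√2*√c (W(c, D) = √(2*c)*D = (√2*√c)*D = D*√2*√c)
W(-38, P(-7)) + p(-3, -41) = ((⅙)*(-7))*√2*√(-38) + (4 - 36*(-41)) = -7*√2*I*√38/6 + (4 + 1476) = -7*I*√19/3 + 1480 = 1480 - 7*I*√19/3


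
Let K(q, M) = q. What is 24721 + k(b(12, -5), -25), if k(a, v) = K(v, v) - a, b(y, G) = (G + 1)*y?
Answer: 24744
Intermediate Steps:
b(y, G) = y*(1 + G) (b(y, G) = (1 + G)*y = y*(1 + G))
k(a, v) = v - a
24721 + k(b(12, -5), -25) = 24721 + (-25 - 12*(1 - 5)) = 24721 + (-25 - 12*(-4)) = 24721 + (-25 - 1*(-48)) = 24721 + (-25 + 48) = 24721 + 23 = 24744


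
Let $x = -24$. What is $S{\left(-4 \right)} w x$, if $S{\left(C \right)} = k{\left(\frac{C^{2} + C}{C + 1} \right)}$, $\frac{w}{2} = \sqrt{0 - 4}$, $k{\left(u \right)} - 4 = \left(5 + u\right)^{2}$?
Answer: $- 480 i \approx - 480.0 i$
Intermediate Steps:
$k{\left(u \right)} = 4 + \left(5 + u\right)^{2}$
$w = 4 i$ ($w = 2 \sqrt{0 - 4} = 2 \sqrt{-4} = 2 \cdot 2 i = 4 i \approx 4.0 i$)
$S{\left(C \right)} = 4 + \left(5 + \frac{C + C^{2}}{1 + C}\right)^{2}$ ($S{\left(C \right)} = 4 + \left(5 + \frac{C^{2} + C}{C + 1}\right)^{2} = 4 + \left(5 + \frac{C + C^{2}}{1 + C}\right)^{2}$)
$S{\left(-4 \right)} w x = \left(4 + \left(5 - 4\right)^{2}\right) 4 i \left(-24\right) = \left(4 + 1^{2}\right) 4 i \left(-24\right) = \left(4 + 1\right) 4 i \left(-24\right) = 5 \cdot 4 i \left(-24\right) = 20 i \left(-24\right) = - 480 i$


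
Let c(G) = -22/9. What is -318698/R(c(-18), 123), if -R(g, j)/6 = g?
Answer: -478047/22 ≈ -21729.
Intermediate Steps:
c(G) = -22/9 (c(G) = -22*1/9 = -22/9)
R(g, j) = -6*g
-318698/R(c(-18), 123) = -318698/((-6*(-22/9))) = -318698/44/3 = -318698*3/44 = -478047/22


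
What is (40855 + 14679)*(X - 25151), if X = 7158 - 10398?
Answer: -1576665794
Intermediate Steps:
X = -3240
(40855 + 14679)*(X - 25151) = (40855 + 14679)*(-3240 - 25151) = 55534*(-28391) = -1576665794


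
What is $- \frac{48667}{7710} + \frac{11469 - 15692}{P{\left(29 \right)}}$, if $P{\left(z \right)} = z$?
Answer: $- \frac{33970673}{223590} \approx -151.93$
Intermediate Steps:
$- \frac{48667}{7710} + \frac{11469 - 15692}{P{\left(29 \right)}} = - \frac{48667}{7710} + \frac{11469 - 15692}{29} = \left(-48667\right) \frac{1}{7710} + \left(11469 - 15692\right) \frac{1}{29} = - \frac{48667}{7710} - \frac{4223}{29} = - \frac{33970673}{223590}$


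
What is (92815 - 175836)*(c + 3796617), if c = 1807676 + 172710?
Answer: -479612566063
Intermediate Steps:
c = 1980386
(92815 - 175836)*(c + 3796617) = (92815 - 175836)*(1980386 + 3796617) = -83021*5777003 = -479612566063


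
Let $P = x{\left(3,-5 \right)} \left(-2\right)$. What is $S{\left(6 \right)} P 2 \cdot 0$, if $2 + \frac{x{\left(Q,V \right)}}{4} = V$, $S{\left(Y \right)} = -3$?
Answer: $0$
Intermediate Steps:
$x{\left(Q,V \right)} = -8 + 4 V$
$P = 56$ ($P = \left(-8 + 4 \left(-5\right)\right) \left(-2\right) = \left(-8 - 20\right) \left(-2\right) = \left(-28\right) \left(-2\right) = 56$)
$S{\left(6 \right)} P 2 \cdot 0 = \left(-3\right) 56 \cdot 2 \cdot 0 = \left(-168\right) 0 = 0$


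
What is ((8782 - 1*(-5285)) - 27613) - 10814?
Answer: -24360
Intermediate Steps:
((8782 - 1*(-5285)) - 27613) - 10814 = ((8782 + 5285) - 27613) - 10814 = (14067 - 27613) - 10814 = -13546 - 10814 = -24360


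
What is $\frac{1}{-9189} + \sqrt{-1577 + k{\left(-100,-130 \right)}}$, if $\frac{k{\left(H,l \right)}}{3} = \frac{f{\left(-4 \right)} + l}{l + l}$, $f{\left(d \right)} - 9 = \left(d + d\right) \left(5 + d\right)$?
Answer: $- \frac{1}{9189} + \frac{i \sqrt{26626145}}{130} \approx -0.00010883 + 39.693 i$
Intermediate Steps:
$f{\left(d \right)} = 9 + 2 d \left(5 + d\right)$ ($f{\left(d \right)} = 9 + \left(d + d\right) \left(5 + d\right) = 9 + 2 d \left(5 + d\right)$)
$k{\left(H,l \right)} = \frac{3 \left(1 + l\right)}{2 l}$ ($k{\left(H,l \right)} = 3 \frac{\left(9 + 2 \left(-4\right)^{2} + 10 \left(-4\right)\right) + l}{l + l} = 3 \frac{\left(9 + 2 \cdot 16 - 40\right) + l}{2 l} = 3 \left(\left(9 + 32 - 40\right) + l\right) \frac{1}{2 l} = 3 \left(1 + l\right) \frac{1}{2 l} = 3 \frac{1 + l}{2 l} = \frac{3 \left(1 + l\right)}{2 l}$)
$\frac{1}{-9189} + \sqrt{-1577 + k{\left(-100,-130 \right)}} = \frac{1}{-9189} + \sqrt{-1577 + \frac{3 \left(1 - 130\right)}{2 \left(-130\right)}} = - \frac{1}{9189} + \sqrt{-1577 + \frac{3}{2} \left(- \frac{1}{130}\right) \left(-129\right)} = - \frac{1}{9189} + \sqrt{-1577 + \frac{387}{260}} = - \frac{1}{9189} + \sqrt{- \frac{409633}{260}} = - \frac{1}{9189} + \frac{i \sqrt{26626145}}{130}$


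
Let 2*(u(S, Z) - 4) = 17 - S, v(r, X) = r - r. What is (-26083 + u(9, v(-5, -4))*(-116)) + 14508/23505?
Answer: -211626349/7835 ≈ -27010.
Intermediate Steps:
v(r, X) = 0
u(S, Z) = 25/2 - S/2 (u(S, Z) = 4 + (17 - S)/2 = 4 + (17/2 - S/2) = 25/2 - S/2)
(-26083 + u(9, v(-5, -4))*(-116)) + 14508/23505 = (-26083 + (25/2 - ½*9)*(-116)) + 14508/23505 = (-26083 + (25/2 - 9/2)*(-116)) + 14508*(1/23505) = (-26083 + 8*(-116)) + 4836/7835 = (-26083 - 928) + 4836/7835 = -27011 + 4836/7835 = -211626349/7835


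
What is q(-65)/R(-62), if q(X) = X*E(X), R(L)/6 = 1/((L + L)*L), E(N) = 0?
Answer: 0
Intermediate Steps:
R(L) = 3/L**2 (R(L) = 6*(1/((L + L)*L)) = 6*(1/(((2*L))*L)) = 6*((1/(2*L))/L) = 6*(1/(2*L**2)) = 3/L**2)
q(X) = 0 (q(X) = X*0 = 0)
q(-65)/R(-62) = 0/((3/(-62)**2)) = 0/((3*(1/3844))) = 0/(3/3844) = 0*(3844/3) = 0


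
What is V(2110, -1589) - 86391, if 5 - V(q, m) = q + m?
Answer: -86907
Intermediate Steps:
V(q, m) = 5 - m - q (V(q, m) = 5 - (q + m) = 5 - (m + q) = 5 + (-m - q) = 5 - m - q)
V(2110, -1589) - 86391 = (5 - 1*(-1589) - 1*2110) - 86391 = (5 + 1589 - 2110) - 86391 = -516 - 86391 = -86907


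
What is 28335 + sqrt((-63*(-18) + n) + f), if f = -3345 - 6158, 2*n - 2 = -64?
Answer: 28335 + 20*I*sqrt(21) ≈ 28335.0 + 91.651*I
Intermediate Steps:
n = -31 (n = 1 + (1/2)*(-64) = 1 - 32 = -31)
f = -9503
28335 + sqrt((-63*(-18) + n) + f) = 28335 + sqrt((-63*(-18) - 31) - 9503) = 28335 + sqrt((1134 - 31) - 9503) = 28335 + sqrt(1103 - 9503) = 28335 + sqrt(-8400) = 28335 + 20*I*sqrt(21)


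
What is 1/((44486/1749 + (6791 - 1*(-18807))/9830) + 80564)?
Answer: 8596335/692796167081 ≈ 1.2408e-5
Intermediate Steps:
1/((44486/1749 + (6791 - 1*(-18807))/9830) + 80564) = 1/((44486*(1/1749) + (6791 + 18807)*(1/9830)) + 80564) = 1/((44486/1749 + 25598*(1/9830)) + 80564) = 1/((44486/1749 + 12799/4915) + 80564) = 1/(241034141/8596335 + 80564) = 1/(692796167081/8596335) = 8596335/692796167081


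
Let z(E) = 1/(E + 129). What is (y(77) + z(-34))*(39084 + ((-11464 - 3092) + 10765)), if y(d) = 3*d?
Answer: 774540178/95 ≈ 8.1531e+6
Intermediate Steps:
z(E) = 1/(129 + E)
(y(77) + z(-34))*(39084 + ((-11464 - 3092) + 10765)) = (3*77 + 1/(129 - 34))*(39084 + ((-11464 - 3092) + 10765)) = (231 + 1/95)*(39084 + (-14556 + 10765)) = (231 + 1/95)*(39084 - 3791) = (21946/95)*35293 = 774540178/95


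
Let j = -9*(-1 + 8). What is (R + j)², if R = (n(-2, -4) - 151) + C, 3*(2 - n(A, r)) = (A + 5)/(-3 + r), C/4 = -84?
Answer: 14707225/49 ≈ 3.0015e+5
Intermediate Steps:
C = -336 (C = 4*(-84) = -336)
n(A, r) = 2 - (5 + A)/(3*(-3 + r)) (n(A, r) = 2 - (A + 5)/(3*(-3 + r)) = 2 - (5 + A)/(3*(-3 + r)))
j = -63 (j = -9*7 = -63)
R = -3394/7 (R = ((-23 - 1*(-2) + 6*(-4))/(3*(-3 - 4)) - 151) - 336 = ((⅓)*(-23 + 2 - 24)/(-7) - 151) - 336 = ((⅓)*(-⅐)*(-45) - 151) - 336 = (15/7 - 151) - 336 = -1042/7 - 336 = -3394/7 ≈ -484.86)
(R + j)² = (-3394/7 - 63)² = (-3835/7)² = 14707225/49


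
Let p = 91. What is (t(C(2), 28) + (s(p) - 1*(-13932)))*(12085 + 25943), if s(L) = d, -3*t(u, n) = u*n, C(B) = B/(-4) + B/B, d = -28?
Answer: 528563848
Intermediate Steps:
C(B) = 1 - B/4 (C(B) = B*(-¼) + 1 = -B/4 + 1 = 1 - B/4)
t(u, n) = -n*u/3 (t(u, n) = -u*n/3 = -n*u/3)
s(L) = -28
(t(C(2), 28) + (s(p) - 1*(-13932)))*(12085 + 25943) = (-⅓*28*(1 - ¼*2) + (-28 - 1*(-13932)))*(12085 + 25943) = (-⅓*28*(1 - ½) + (-28 + 13932))*38028 = (-⅓*28*½ + 13904)*38028 = (-14/3 + 13904)*38028 = (41698/3)*38028 = 528563848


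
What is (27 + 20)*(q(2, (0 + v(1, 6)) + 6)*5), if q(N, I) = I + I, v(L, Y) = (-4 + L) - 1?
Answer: 940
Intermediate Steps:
v(L, Y) = -5 + L
q(N, I) = 2*I
(27 + 20)*(q(2, (0 + v(1, 6)) + 6)*5) = (27 + 20)*((2*((0 + (-5 + 1)) + 6))*5) = 47*((2*((0 - 4) + 6))*5) = 47*((2*(-4 + 6))*5) = 47*((2*2)*5) = 47*(4*5) = 47*20 = 940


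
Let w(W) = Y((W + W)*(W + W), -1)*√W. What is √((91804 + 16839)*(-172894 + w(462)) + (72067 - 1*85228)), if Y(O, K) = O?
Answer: √(-18783736003 + 92756785968*√462) ≈ 1.4053e+6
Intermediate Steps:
w(W) = 4*W^(5/2) (w(W) = ((W + W)*(W + W))*√W = ((2*W)*(2*W))*√W = (4*W²)*√W = 4*W^(5/2))
√((91804 + 16839)*(-172894 + w(462)) + (72067 - 1*85228)) = √((91804 + 16839)*(-172894 + 4*462^(5/2)) + (72067 - 1*85228)) = √(108643*(-172894 + 4*(213444*√462)) + (72067 - 85228)) = √(108643*(-172894 + 853776*√462) - 13161) = √((-18783722842 + 92756785968*√462) - 13161) = √(-18783736003 + 92756785968*√462)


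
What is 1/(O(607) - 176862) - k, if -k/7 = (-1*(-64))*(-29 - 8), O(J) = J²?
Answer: -3175746111/191587 ≈ -16576.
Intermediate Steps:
k = 16576 (k = -7*(-1*(-64))*(-29 - 8) = -448*(-37) = -7*(-2368) = 16576)
1/(O(607) - 176862) - k = 1/(607² - 176862) - 1*16576 = 1/(368449 - 176862) - 16576 = 1/191587 - 16576 = -3175746111/191587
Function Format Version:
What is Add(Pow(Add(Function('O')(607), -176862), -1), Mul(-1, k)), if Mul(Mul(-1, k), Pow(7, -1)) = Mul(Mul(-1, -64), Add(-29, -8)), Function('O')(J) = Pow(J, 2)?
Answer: Rational(-3175746111, 191587) ≈ -16576.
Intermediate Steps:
k = 16576 (k = Mul(-7, Mul(Mul(-1, -64), Add(-29, -8))) = Mul(-7, Mul(64, -37)) = Mul(-7, -2368) = 16576)
Add(Pow(Add(Function('O')(607), -176862), -1), Mul(-1, k)) = Add(Pow(Add(Pow(607, 2), -176862), -1), Mul(-1, 16576)) = Add(Pow(Add(368449, -176862), -1), -16576) = Add(Pow(191587, -1), -16576) = Add(Rational(1, 191587), -16576) = Rational(-3175746111, 191587)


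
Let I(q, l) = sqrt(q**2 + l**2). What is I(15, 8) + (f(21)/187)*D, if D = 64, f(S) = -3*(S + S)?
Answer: -4885/187 ≈ -26.123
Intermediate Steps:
I(q, l) = sqrt(l**2 + q**2)
f(S) = -6*S
I(15, 8) + (f(21)/187)*D = sqrt(8**2 + 15**2) + (-6*21/187)*64 = sqrt(64 + 225) - 126*1/187*64 = sqrt(289) - 126/187*64 = 17 - 8064/187 = -4885/187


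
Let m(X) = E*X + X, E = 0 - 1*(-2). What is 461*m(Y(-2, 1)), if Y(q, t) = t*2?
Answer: 2766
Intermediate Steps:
E = 2 (E = 0 + 2 = 2)
Y(q, t) = 2*t
m(X) = 3*X (m(X) = 2*X + X = 3*X)
461*m(Y(-2, 1)) = 461*(3*(2*1)) = 461*(3*2) = 461*6 = 2766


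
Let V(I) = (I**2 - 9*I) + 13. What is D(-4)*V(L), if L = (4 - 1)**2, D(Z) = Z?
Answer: -52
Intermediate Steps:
L = 9 (L = 3**2 = 9)
V(I) = 13 + I**2 - 9*I
D(-4)*V(L) = -4*(13 + 9**2 - 9*9) = -4*(13 + 81 - 81) = -4*13 = -52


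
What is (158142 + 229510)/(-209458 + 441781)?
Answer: 387652/232323 ≈ 1.6686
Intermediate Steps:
(158142 + 229510)/(-209458 + 441781) = 387652/232323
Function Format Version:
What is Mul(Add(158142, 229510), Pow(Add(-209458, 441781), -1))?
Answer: Rational(387652, 232323) ≈ 1.6686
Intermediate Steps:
Mul(Add(158142, 229510), Pow(Add(-209458, 441781), -1)) = Mul(387652, Pow(232323, -1)) = Mul(387652, Rational(1, 232323)) = Rational(387652, 232323)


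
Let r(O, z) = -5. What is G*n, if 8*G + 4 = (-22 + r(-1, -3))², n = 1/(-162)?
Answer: -725/1296 ≈ -0.55941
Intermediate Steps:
n = -1/162 ≈ -0.0061728
G = 725/8 (G = -½ + (-22 - 5)²/8 = -½ + (⅛)*(-27)² = -½ + (⅛)*729 = -½ + 729/8 = 725/8 ≈ 90.625)
G*n = (725/8)*(-1/162) = -725/1296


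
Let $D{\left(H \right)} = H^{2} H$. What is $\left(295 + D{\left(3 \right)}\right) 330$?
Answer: $106260$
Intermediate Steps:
$D{\left(H \right)} = H^{3}$
$\left(295 + D{\left(3 \right)}\right) 330 = \left(295 + 3^{3}\right) 330 = \left(295 + 27\right) 330 = 322 \cdot 330 = 106260$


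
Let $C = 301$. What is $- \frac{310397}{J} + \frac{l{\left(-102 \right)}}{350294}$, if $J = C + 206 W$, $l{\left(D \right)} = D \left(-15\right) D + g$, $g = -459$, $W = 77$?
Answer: $- \frac{15894289045}{808828846} \approx -19.651$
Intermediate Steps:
$l{\left(D \right)} = -459 - 15 D^{2}$ ($l{\left(D \right)} = D \left(-15\right) D - 459 = - 15 D D - 459 = - 15 D^{2} - 459 = -459 - 15 D^{2}$)
$J = 16163$ ($J = 301 + 206 \cdot 77 = 301 + 15862 = 16163$)
$- \frac{310397}{J} + \frac{l{\left(-102 \right)}}{350294} = - \frac{310397}{16163} + \frac{-459 - 15 \left(-102\right)^{2}}{350294} = \left(-310397\right) \frac{1}{16163} + \left(-459 - 156060\right) \frac{1}{350294} = - \frac{310397}{16163} + \left(-459 - 156060\right) \frac{1}{350294} = - \frac{310397}{16163} - \frac{156519}{350294} = - \frac{15894289045}{808828846}$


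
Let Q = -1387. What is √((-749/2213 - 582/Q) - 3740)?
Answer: I*√35235296317995747/3069431 ≈ 61.155*I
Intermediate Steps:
√((-749/2213 - 582/Q) - 3740) = √((-749/2213 - 582/(-1387)) - 3740) = √((-749*1/2213 - 582*(-1/1387)) - 3740) = √((-749/2213 + 582/1387) - 3740) = √(249103/3069431 - 3740) = √(-11479422837/3069431) = I*√35235296317995747/3069431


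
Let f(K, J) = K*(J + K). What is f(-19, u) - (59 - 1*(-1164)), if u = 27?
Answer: -1375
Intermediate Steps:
f(-19, u) - (59 - 1*(-1164)) = -19*(27 - 19) - (59 - 1*(-1164)) = -19*8 - (59 + 1164) = -152 - 1*1223 = -152 - 1223 = -1375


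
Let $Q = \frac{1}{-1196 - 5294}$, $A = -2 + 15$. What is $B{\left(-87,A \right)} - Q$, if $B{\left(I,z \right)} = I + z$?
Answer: $- \frac{480259}{6490} \approx -74.0$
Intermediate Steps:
$A = 13$
$Q = - \frac{1}{6490}$ ($Q = \frac{1}{-6490} = - \frac{1}{6490} \approx -0.00015408$)
$B{\left(-87,A \right)} - Q = \left(-87 + 13\right) - - \frac{1}{6490} = -74 + \frac{1}{6490} = - \frac{480259}{6490}$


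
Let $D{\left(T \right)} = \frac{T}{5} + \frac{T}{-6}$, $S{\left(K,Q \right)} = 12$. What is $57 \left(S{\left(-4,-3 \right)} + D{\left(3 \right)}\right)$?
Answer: $\frac{6897}{10} \approx 689.7$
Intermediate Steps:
$D{\left(T \right)} = \frac{T}{30}$ ($D{\left(T \right)} = T \frac{1}{5} + T \left(- \frac{1}{6}\right) = \frac{T}{5} - \frac{T}{6} = \frac{T}{30}$)
$57 \left(S{\left(-4,-3 \right)} + D{\left(3 \right)}\right) = 57 \left(12 + \frac{1}{30} \cdot 3\right) = 57 \left(12 + \frac{1}{10}\right) = 57 \cdot \frac{121}{10} = \frac{6897}{10}$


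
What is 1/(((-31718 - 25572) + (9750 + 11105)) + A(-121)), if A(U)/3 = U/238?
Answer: -238/8671893 ≈ -2.7445e-5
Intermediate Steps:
A(U) = 3*U/238 (A(U) = 3*(U/238) = 3*U/238)
1/(((-31718 - 25572) + (9750 + 11105)) + A(-121)) = 1/(((-31718 - 25572) + (9750 + 11105)) + (3/238)*(-121)) = 1/((-57290 + 20855) - 363/238) = 1/(-36435 - 363/238) = 1/(-8671893/238) = -238/8671893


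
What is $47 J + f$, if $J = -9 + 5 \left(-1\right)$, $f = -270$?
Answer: $-928$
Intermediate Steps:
$J = -14$ ($J = -9 - 5 = -14$)
$47 J + f = 47 \left(-14\right) - 270 = -658 - 270 = -928$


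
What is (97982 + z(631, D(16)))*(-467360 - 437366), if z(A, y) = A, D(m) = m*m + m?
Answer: -89217745038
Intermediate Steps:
D(m) = m + m² (D(m) = m² + m = m + m²)
(97982 + z(631, D(16)))*(-467360 - 437366) = (97982 + 631)*(-467360 - 437366) = 98613*(-904726) = -89217745038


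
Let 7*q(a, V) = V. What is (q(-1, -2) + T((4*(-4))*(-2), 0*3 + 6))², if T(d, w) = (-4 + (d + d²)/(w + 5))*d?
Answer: 424607236/49 ≈ 8.6655e+6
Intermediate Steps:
q(a, V) = V/7
T(d, w) = d*(-4 + (d + d²)/(5 + w)) (T(d, w) = (-4 + (d + d²)/(5 + w))*d = d*(-4 + (d + d²)/(5 + w)))
(q(-1, -2) + T((4*(-4))*(-2), 0*3 + 6))² = ((⅐)*(-2) + ((4*(-4))*(-2))*(-20 + (4*(-4))*(-2) + ((4*(-4))*(-2))² - 4*(0*3 + 6))/(5 + (0*3 + 6)))² = (-2/7 + (-16*(-2))*(-20 - 16*(-2) + (-16*(-2))² - 4*(0 + 6))/(5 + (0 + 6)))² = (-2/7 + 32*(-20 + 32 + 32² - 4*6)/(5 + 6))² = (-2/7 + 32*(-20 + 32 + 1024 - 24)/11)² = (-2/7 + 32*(1/11)*1012)² = (-2/7 + 2944)² = (20606/7)² = 424607236/49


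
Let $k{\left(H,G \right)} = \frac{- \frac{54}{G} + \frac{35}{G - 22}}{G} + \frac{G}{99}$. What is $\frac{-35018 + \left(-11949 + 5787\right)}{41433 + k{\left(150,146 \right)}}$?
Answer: $- \frac{5387892697440}{5421187486189} \approx -0.99386$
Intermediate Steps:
$k{\left(H,G \right)} = \frac{G}{99} + \frac{- \frac{54}{G} + \frac{35}{-22 + G}}{G}$ ($k{\left(H,G \right)} = \frac{- \frac{54}{G} + \frac{35}{G - 22}}{G} + G \frac{1}{99} = \frac{- \frac{54}{G} + \frac{35}{-22 + G}}{G} + \frac{G}{99} = \frac{G}{99} + \frac{- \frac{54}{G} + \frac{35}{-22 + G}}{G}$)
$\frac{-35018 + \left(-11949 + 5787\right)}{41433 + k{\left(150,146 \right)}} = \frac{-35018 + \left(-11949 + 5787\right)}{41433 + \frac{117612 + 146^{4} - 274626 - 22 \cdot 146^{3}}{99 \cdot 21316 \left(-22 + 146\right)}} = \frac{-35018 - 6162}{41433 + \frac{1}{99} \cdot \frac{1}{21316} \cdot \frac{1}{124} \left(117612 + 454371856 - 274626 - 68466992\right)} = - \frac{41180}{41433 + \frac{1}{99} \cdot \frac{1}{21316} \cdot \frac{1}{124} \left(117612 + 454371856 - 274626 - 68466992\right)} = - \frac{41180}{41433 + \frac{1}{99} \cdot \frac{1}{21316} \cdot \frac{1}{124} \cdot 385747850} = - \frac{41180}{41433 + \frac{192873925}{130837608}} = - \frac{41180}{\frac{5421187486189}{130837608}} = \left(-41180\right) \frac{130837608}{5421187486189} = - \frac{5387892697440}{5421187486189}$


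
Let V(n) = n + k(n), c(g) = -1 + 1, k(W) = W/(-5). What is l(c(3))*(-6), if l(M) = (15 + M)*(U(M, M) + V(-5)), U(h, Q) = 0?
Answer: 360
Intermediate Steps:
k(W) = -W/5 (k(W) = W*(-⅕) = -W/5)
c(g) = 0
V(n) = 4*n/5 (V(n) = n - n/5 = 4*n/5)
l(M) = -60 - 4*M (l(M) = (15 + M)*(0 + (⅘)*(-5)) = (15 + M)*(0 - 4) = (15 + M)*(-4) = -60 - 4*M)
l(c(3))*(-6) = (-60 - 4*0)*(-6) = (-60 + 0)*(-6) = -60*(-6) = 360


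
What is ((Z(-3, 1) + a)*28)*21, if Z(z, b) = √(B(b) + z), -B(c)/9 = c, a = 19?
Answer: 11172 + 1176*I*√3 ≈ 11172.0 + 2036.9*I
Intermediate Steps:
B(c) = -9*c
Z(z, b) = √(z - 9*b) (Z(z, b) = √(-9*b + z) = √(z - 9*b))
((Z(-3, 1) + a)*28)*21 = ((√(-3 - 9*1) + 19)*28)*21 = ((√(-3 - 9) + 19)*28)*21 = ((√(-12) + 19)*28)*21 = ((2*I*√3 + 19)*28)*21 = ((19 + 2*I*√3)*28)*21 = (532 + 56*I*√3)*21 = 11172 + 1176*I*√3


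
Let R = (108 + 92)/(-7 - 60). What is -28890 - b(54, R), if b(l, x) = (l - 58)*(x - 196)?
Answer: -1988958/67 ≈ -29686.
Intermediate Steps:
R = -200/67 (R = 200/(-67) = 200*(-1/67) = -200/67 ≈ -2.9851)
b(l, x) = (-196 + x)*(-58 + l) (b(l, x) = (-58 + l)*(-196 + x) = (-196 + x)*(-58 + l))
-28890 - b(54, R) = -28890 - (11368 - 196*54 - 58*(-200/67) + 54*(-200/67)) = -28890 - (11368 - 10584 + 11600/67 - 10800/67) = -28890 - 1*53328/67 = -28890 - 53328/67 = -1988958/67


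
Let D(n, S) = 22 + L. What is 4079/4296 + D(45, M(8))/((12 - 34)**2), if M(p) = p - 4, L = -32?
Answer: 482819/519816 ≈ 0.92883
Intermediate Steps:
M(p) = -4 + p
D(n, S) = -10 (D(n, S) = 22 - 32 = -10)
4079/4296 + D(45, M(8))/((12 - 34)**2) = 4079/4296 - 10/(12 - 34)**2 = 4079*(1/4296) - 10/((-22)**2) = 4079/4296 - 10/484 = 4079/4296 - 10*1/484 = 4079/4296 - 5/242 = 482819/519816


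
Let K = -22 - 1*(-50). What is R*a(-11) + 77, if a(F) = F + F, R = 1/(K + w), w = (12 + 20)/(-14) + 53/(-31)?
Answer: 396319/5209 ≈ 76.083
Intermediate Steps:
w = -867/217 (w = 32*(-1/14) + 53*(-1/31) = -16/7 - 53/31 = -867/217 ≈ -3.9954)
K = 28 (K = -22 + 50 = 28)
R = 217/5209 (R = 1/(28 - 867/217) = 1/(5209/217) = 217/5209 ≈ 0.041659)
a(F) = 2*F
R*a(-11) + 77 = 217*(2*(-11))/5209 + 77 = (217/5209)*(-22) + 77 = -4774/5209 + 77 = 396319/5209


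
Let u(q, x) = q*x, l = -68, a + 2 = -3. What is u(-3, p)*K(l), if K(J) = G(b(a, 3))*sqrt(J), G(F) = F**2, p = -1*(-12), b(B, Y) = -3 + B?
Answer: -4608*I*sqrt(17) ≈ -18999.0*I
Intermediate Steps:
a = -5 (a = -2 - 3 = -5)
p = 12
K(J) = 64*sqrt(J) (K(J) = (-3 - 5)**2*sqrt(J) = (-8)**2*sqrt(J) = 64*sqrt(J))
u(-3, p)*K(l) = (-3*12)*(64*sqrt(-68)) = -2304*2*I*sqrt(17) = -4608*I*sqrt(17)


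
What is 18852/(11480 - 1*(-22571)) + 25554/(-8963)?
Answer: -701168778/305199113 ≈ -2.2974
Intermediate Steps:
18852/(11480 - 1*(-22571)) + 25554/(-8963) = 18852/(11480 + 22571) + 25554*(-1/8963) = 18852/34051 - 25554/8963 = -701168778/305199113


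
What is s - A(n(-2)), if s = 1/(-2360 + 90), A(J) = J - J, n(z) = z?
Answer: -1/2270 ≈ -0.00044053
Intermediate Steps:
A(J) = 0
s = -1/2270 (s = 1/(-2270) = -1/2270 ≈ -0.00044053)
s - A(n(-2)) = -1/2270 - 1*0 = -1/2270 + 0 = -1/2270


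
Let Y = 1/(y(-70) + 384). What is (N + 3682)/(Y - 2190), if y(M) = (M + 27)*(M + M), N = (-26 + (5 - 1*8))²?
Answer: -28965292/14024759 ≈ -2.0653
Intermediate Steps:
N = 841 (N = (-26 + (5 - 8))² = (-26 - 3)² = (-29)² = 841)
y(M) = 2*M*(27 + M) (y(M) = (27 + M)*(2*M) = 2*M*(27 + M))
Y = 1/6404 (Y = 1/(2*(-70)*(27 - 70) + 384) = 1/(2*(-70)*(-43) + 384) = 1/(6020 + 384) = 1/6404 ≈ 0.00015615)
(N + 3682)/(Y - 2190) = (841 + 3682)/(1/6404 - 2190) = 4523/(-14024759/6404) = 4523*(-6404/14024759) = -28965292/14024759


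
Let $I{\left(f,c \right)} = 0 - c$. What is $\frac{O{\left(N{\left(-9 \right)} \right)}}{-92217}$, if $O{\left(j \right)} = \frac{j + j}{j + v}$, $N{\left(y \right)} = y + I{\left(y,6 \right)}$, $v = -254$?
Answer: $- \frac{10}{8268791} \approx -1.2094 \cdot 10^{-6}$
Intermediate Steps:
$I{\left(f,c \right)} = - c$
$N{\left(y \right)} = -6 + y$ ($N{\left(y \right)} = y - 6 = -6 + y$)
$O{\left(j \right)} = \frac{2 j}{-254 + j}$ ($O{\left(j \right)} = \frac{j + j}{j - 254} = \frac{2 j}{-254 + j}$)
$\frac{O{\left(N{\left(-9 \right)} \right)}}{-92217} = \frac{2 \left(-6 - 9\right) \frac{1}{-254 - 15}}{-92217} = 2 \left(-15\right) \frac{1}{-254 - 15} \left(- \frac{1}{92217}\right) = 2 \left(-15\right) \frac{1}{-269} \left(- \frac{1}{92217}\right) = 2 \left(-15\right) \left(- \frac{1}{269}\right) \left(- \frac{1}{92217}\right) = \frac{30}{269} \left(- \frac{1}{92217}\right) = - \frac{10}{8268791}$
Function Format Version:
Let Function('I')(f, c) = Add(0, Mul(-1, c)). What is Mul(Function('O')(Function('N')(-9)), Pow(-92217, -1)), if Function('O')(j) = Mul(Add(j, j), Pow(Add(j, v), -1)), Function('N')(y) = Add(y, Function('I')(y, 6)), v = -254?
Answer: Rational(-10, 8268791) ≈ -1.2094e-6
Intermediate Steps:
Function('I')(f, c) = Mul(-1, c)
Function('N')(y) = Add(-6, y) (Function('N')(y) = Add(y, Mul(-1, 6)) = Add(y, -6) = Add(-6, y))
Function('O')(j) = Mul(2, j, Pow(Add(-254, j), -1)) (Function('O')(j) = Mul(Add(j, j), Pow(Add(j, -254), -1)) = Mul(Mul(2, j), Pow(Add(-254, j), -1)) = Mul(2, j, Pow(Add(-254, j), -1)))
Mul(Function('O')(Function('N')(-9)), Pow(-92217, -1)) = Mul(Mul(2, Add(-6, -9), Pow(Add(-254, Add(-6, -9)), -1)), Pow(-92217, -1)) = Mul(Mul(2, -15, Pow(Add(-254, -15), -1)), Rational(-1, 92217)) = Mul(Mul(2, -15, Pow(-269, -1)), Rational(-1, 92217)) = Mul(Mul(2, -15, Rational(-1, 269)), Rational(-1, 92217)) = Mul(Rational(30, 269), Rational(-1, 92217)) = Rational(-10, 8268791)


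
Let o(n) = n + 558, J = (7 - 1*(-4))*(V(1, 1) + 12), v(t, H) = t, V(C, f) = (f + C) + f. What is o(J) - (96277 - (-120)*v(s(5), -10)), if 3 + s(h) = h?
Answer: -95794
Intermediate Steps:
s(h) = -3 + h
V(C, f) = C + 2*f (V(C, f) = (C + f) + f = C + 2*f)
J = 165 (J = (7 - 1*(-4))*((1 + 2*1) + 12) = (7 + 4)*((1 + 2) + 12) = 11*(3 + 12) = 11*15 = 165)
o(n) = 558 + n
o(J) - (96277 - (-120)*v(s(5), -10)) = (558 + 165) - (96277 - (-120)*(-3 + 5)) = 723 - (96277 - (-120)*2) = 723 - (96277 - 1*(-240)) = 723 - (96277 + 240) = 723 - 1*96517 = 723 - 96517 = -95794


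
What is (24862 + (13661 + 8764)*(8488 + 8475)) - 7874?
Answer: 380412263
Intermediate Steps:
(24862 + (13661 + 8764)*(8488 + 8475)) - 7874 = (24862 + 22425*16963) - 7874 = (24862 + 380395275) - 7874 = 380420137 - 7874 = 380412263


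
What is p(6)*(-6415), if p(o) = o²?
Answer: -230940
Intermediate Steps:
p(6)*(-6415) = 6²*(-6415) = 36*(-6415) = -230940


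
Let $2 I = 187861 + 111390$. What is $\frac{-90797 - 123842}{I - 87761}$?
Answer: $- \frac{429278}{123729} \approx -3.4695$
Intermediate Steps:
$I = \frac{299251}{2}$ ($I = \frac{187861 + 111390}{2} = \frac{1}{2} \cdot 299251 = \frac{299251}{2} \approx 1.4963 \cdot 10^{5}$)
$\frac{-90797 - 123842}{I - 87761} = \frac{-90797 - 123842}{\frac{299251}{2} - 87761} = - \frac{214639}{\frac{123729}{2}} = \left(-214639\right) \frac{2}{123729} = - \frac{429278}{123729}$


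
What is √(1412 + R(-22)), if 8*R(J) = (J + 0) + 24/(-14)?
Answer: √276171/14 ≈ 37.537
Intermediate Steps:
R(J) = -3/14 + J/8 (R(J) = ((J + 0) + 24/(-14))/8 = (J + 24*(-1/14))/8 = (J - 12/7)/8 = (-12/7 + J)/8 = -3/14 + J/8)
√(1412 + R(-22)) = √(1412 + (-3/14 + (⅛)*(-22))) = √(1412 + (-3/14 - 11/4)) = √(1412 - 83/28) = √(39453/28) = √276171/14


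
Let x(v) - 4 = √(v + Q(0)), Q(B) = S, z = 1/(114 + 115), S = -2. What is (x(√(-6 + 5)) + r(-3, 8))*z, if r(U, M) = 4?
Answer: 8/229 + √(-2 + I)/229 ≈ 0.036435 + 0.0063552*I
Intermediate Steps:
z = 1/229 ≈ 0.0043668
Q(B) = -2
x(v) = 4 + √(-2 + v) (x(v) = 4 + √(v - 2) = 4 + √(-2 + v))
(x(√(-6 + 5)) + r(-3, 8))*z = ((4 + √(-2 + √(-6 + 5))) + 4)*(1/229) = ((4 + √(-2 + √(-1))) + 4)*(1/229) = ((4 + √(-2 + I)) + 4)*(1/229) = (8 + √(-2 + I))*(1/229) = 8/229 + √(-2 + I)/229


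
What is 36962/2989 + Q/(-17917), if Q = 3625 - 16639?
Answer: 701147000/53553913 ≈ 13.092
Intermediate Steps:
Q = -13014
36962/2989 + Q/(-17917) = 36962/2989 - 13014/(-17917) = 36962*(1/2989) - 13014*(-1/17917) = 36962/2989 + 13014/17917 = 701147000/53553913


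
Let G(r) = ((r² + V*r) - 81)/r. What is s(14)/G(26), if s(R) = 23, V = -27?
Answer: -598/107 ≈ -5.5888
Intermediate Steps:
G(r) = (-81 + r² - 27*r)/r (G(r) = ((r² - 27*r) - 81)/r = (-81 + r² - 27*r)/r)
s(14)/G(26) = 23/(-27 + 26 - 81/26) = 23/(-107/26) = 23*(-26/107) = -598/107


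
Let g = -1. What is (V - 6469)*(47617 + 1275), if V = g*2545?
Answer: -440712488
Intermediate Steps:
V = -2545 (V = -1*2545 = -2545)
(V - 6469)*(47617 + 1275) = (-2545 - 6469)*(47617 + 1275) = -9014*48892 = -440712488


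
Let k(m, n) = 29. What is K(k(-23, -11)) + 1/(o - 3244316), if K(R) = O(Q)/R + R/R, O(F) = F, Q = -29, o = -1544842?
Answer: -1/4789158 ≈ -2.0880e-7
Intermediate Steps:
K(R) = 1 - 29/R (K(R) = -29/R + R/R = -29/R + 1 = 1 - 29/R)
K(k(-23, -11)) + 1/(o - 3244316) = (-29 + 29)/29 + 1/(-1544842 - 3244316) = (1/29)*0 + 1/(-4789158) = 0 - 1/4789158 = -1/4789158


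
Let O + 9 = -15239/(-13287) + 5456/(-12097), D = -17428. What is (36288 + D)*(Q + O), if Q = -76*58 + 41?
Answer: -13263390264745580/160732839 ≈ -8.2518e+7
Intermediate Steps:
Q = -4367 (Q = -4408 + 41 = -4367)
O = -1334743240/160732839 (O = -9 + (-15239/(-13287) + 5456/(-12097)) = -9 + (-15239*(-1/13287) + 5456*(-1/12097)) = -9 + (15239/13287 - 5456/12097) = -9 + 111852311/160732839 = -1334743240/160732839 ≈ -8.3041)
(36288 + D)*(Q + O) = (36288 - 17428)*(-4367 - 1334743240/160732839) = 18860*(-703255051153/160732839) = -13263390264745580/160732839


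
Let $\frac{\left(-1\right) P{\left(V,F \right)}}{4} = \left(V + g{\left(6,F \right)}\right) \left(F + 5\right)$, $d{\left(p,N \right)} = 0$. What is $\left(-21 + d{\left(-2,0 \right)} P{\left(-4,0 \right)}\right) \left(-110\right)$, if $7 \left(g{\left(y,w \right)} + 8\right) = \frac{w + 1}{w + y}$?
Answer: $2310$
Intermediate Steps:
$g{\left(y,w \right)} = -8 + \frac{1 + w}{7 \left(w + y\right)}$ ($g{\left(y,w \right)} = -8 + \frac{\left(w + 1\right) \frac{1}{w + y}}{7} = -8 + \frac{\left(1 + w\right) \frac{1}{w + y}}{7} = -8 + \frac{\frac{1}{w + y} \left(1 + w\right)}{7} = -8 + \frac{1 + w}{7 \left(w + y\right)}$)
$P{\left(V,F \right)} = - 4 \left(5 + F\right) \left(V + \frac{-335 - 55 F}{7 \left(6 + F\right)}\right)$ ($P{\left(V,F \right)} = - 4 \left(V + \frac{1 - 336 - 55 F}{7 \left(F + 6\right)}\right) \left(F + 5\right) = - 4 \left(V + \frac{1 - 336 - 55 F}{7 \left(6 + F\right)}\right) \left(5 + F\right) = - 4 \left(V + \frac{-335 - 55 F}{7 \left(6 + F\right)}\right) \left(5 + F\right) = - 4 \left(5 + F\right) \left(V + \frac{-335 - 55 F}{7 \left(6 + F\right)}\right)$)
$\left(-21 + d{\left(-2,0 \right)} P{\left(-4,0 \right)}\right) \left(-110\right) = \left(-21 + 0 \frac{4 \left(1675 + 275 \cdot 0 + 5 \cdot 0 \left(67 + 11 \cdot 0\right) - - 28 \left(5 + 0\right) \left(6 + 0\right)\right)}{7 \left(6 + 0\right)}\right) \left(-110\right) = \left(-21 + 0 \frac{4 \left(1675 + 0 + 5 \cdot 0 \left(67 + 0\right) - \left(-28\right) 5 \cdot 6\right)}{7 \cdot 6}\right) \left(-110\right) = \left(-21 + 0 \cdot \frac{4}{7} \cdot \frac{1}{6} \left(1675 + 0 + 5 \cdot 0 \cdot 67 + 840\right)\right) \left(-110\right) = \left(-21 + 0 \cdot \frac{4}{7} \cdot \frac{1}{6} \left(1675 + 0 + 0 + 840\right)\right) \left(-110\right) = \left(-21 + 0 \cdot \frac{4}{7} \cdot \frac{1}{6} \cdot 2515\right) \left(-110\right) = \left(-21 + 0 \cdot \frac{5030}{21}\right) \left(-110\right) = \left(-21 + 0\right) \left(-110\right) = \left(-21\right) \left(-110\right) = 2310$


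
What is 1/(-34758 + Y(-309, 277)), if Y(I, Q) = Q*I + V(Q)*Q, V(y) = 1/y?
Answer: -1/120350 ≈ -8.3091e-6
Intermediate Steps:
Y(I, Q) = 1 + I*Q (Y(I, Q) = Q*I + Q/Q = I*Q + 1 = 1 + I*Q)
1/(-34758 + Y(-309, 277)) = 1/(-34758 + (1 - 309*277)) = 1/(-34758 + (1 - 85593)) = 1/(-34758 - 85592) = 1/(-120350) = -1/120350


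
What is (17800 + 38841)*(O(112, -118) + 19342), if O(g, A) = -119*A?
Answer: 1890903144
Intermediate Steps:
(17800 + 38841)*(O(112, -118) + 19342) = (17800 + 38841)*(-119*(-118) + 19342) = 56641*(14042 + 19342) = 56641*33384 = 1890903144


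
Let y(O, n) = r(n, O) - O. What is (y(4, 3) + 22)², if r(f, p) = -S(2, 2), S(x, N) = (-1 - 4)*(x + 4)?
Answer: 2304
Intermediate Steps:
S(x, N) = -20 - 5*x (S(x, N) = -5*(4 + x) = -20 - 5*x)
r(f, p) = 30 (r(f, p) = -(-20 - 5*2) = -(-20 - 10) = -1*(-30) = 30)
y(O, n) = 30 - O
(y(4, 3) + 22)² = ((30 - 1*4) + 22)² = ((30 - 4) + 22)² = (26 + 22)² = 48² = 2304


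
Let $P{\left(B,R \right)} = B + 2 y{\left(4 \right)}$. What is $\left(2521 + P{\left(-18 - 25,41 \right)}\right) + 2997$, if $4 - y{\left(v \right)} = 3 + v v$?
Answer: $5445$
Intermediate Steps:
$y{\left(v \right)} = 1 - v^{2}$ ($y{\left(v \right)} = 4 - \left(3 + v v\right) = 4 - \left(3 + v^{2}\right) = 1 - v^{2}$)
$P{\left(B,R \right)} = -30 + B$ ($P{\left(B,R \right)} = B + 2 \left(1 - 4^{2}\right) = B + 2 \left(1 - 16\right) = B + 2 \left(-15\right) = B - 30 = -30 + B$)
$\left(2521 + P{\left(-18 - 25,41 \right)}\right) + 2997 = \left(2521 - 73\right) + 2997 = 2448 + 2997 = 5445$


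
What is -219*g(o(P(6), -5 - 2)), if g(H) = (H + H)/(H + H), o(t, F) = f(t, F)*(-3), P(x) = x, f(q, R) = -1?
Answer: -219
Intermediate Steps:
o(t, F) = 3 (o(t, F) = -1*(-3) = 3)
g(H) = 1 (g(H) = (2*H)/((2*H)) = (2*H)*(1/(2*H)) = 1)
-219*g(o(P(6), -5 - 2)) = -219*1 = -219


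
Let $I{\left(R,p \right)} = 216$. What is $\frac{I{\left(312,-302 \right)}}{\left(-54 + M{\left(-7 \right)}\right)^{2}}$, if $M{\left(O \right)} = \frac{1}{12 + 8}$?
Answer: $\frac{86400}{1164241} \approx 0.074211$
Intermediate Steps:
$M{\left(O \right)} = \frac{1}{20}$
$\frac{I{\left(312,-302 \right)}}{\left(-54 + M{\left(-7 \right)}\right)^{2}} = \frac{216}{\left(-54 + \frac{1}{20}\right)^{2}} = \frac{216}{\left(- \frac{1079}{20}\right)^{2}} = \frac{216}{\frac{1164241}{400}} = 216 \cdot \frac{400}{1164241} = \frac{86400}{1164241}$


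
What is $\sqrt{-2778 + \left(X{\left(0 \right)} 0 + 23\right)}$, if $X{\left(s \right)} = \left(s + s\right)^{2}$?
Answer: $i \sqrt{2755} \approx 52.488 i$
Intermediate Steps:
$X{\left(s \right)} = 4 s^{2}$ ($X{\left(s \right)} = \left(2 s\right)^{2} = 4 s^{2}$)
$\sqrt{-2778 + \left(X{\left(0 \right)} 0 + 23\right)} = \sqrt{-2778 + \left(4 \cdot 0^{2} \cdot 0 + 23\right)} = \sqrt{-2778 + \left(4 \cdot 0 \cdot 0 + 23\right)} = \sqrt{-2778 + \left(0 \cdot 0 + 23\right)} = \sqrt{-2778 + \left(0 + 23\right)} = \sqrt{-2778 + 23} = \sqrt{-2755} = i \sqrt{2755}$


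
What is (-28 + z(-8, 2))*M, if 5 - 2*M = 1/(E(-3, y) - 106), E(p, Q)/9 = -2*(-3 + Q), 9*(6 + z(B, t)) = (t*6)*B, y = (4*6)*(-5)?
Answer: -235371/2108 ≈ -111.66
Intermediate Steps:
y = -120 (y = 24*(-5) = -120)
z(B, t) = -6 + 2*B*t/3 (z(B, t) = -6 + ((t*6)*B)/9 = -6 + ((6*t)*B)/9 = -6 + (6*B*t)/9 = -6 + 2*B*t/3)
E(p, Q) = 54 - 18*Q (E(p, Q) = 9*(-2*(-3 + Q)) = 9*(6 - 2*Q) = 54 - 18*Q)
M = 10539/4216 (M = 5/2 - 1/(2*((54 - 18*(-120)) - 106)) = 5/2 - 1/(2*((54 + 2160) - 106)) = 5/2 - 1/(2*(2214 - 106)) = 5/2 - 1/2/2108 = 5/2 - 1/2*1/2108 = 5/2 - 1/4216 = 10539/4216 ≈ 2.4998)
(-28 + z(-8, 2))*M = (-28 + (-6 + (2/3)*(-8)*2))*(10539/4216) = (-28 + (-6 - 32/3))*(10539/4216) = (-28 - 50/3)*(10539/4216) = -134/3*10539/4216 = -235371/2108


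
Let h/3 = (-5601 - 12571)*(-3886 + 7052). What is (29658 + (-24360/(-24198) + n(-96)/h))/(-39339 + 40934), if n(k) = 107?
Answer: 20645229614938213/1110257722903560 ≈ 18.595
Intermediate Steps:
h = -172597656 (h = 3*((-5601 - 12571)*(-3886 + 7052)) = 3*(-18172*3166) = 3*(-57532552) = -172597656)
(29658 + (-24360/(-24198) + n(-96)/h))/(-39339 + 40934) = (29658 + (-24360/(-24198) + 107/(-172597656)))/(-39339 + 40934) = (29658 + (-24360*(-1/24198) + 107*(-1/172597656)))/1595 = (29658 + (4060/4033 - 107/172597656))*(1/1595) = (29658 + 700746051829/696086346648)*(1/1595) = (20645229614938213/696086346648)*(1/1595) = 20645229614938213/1110257722903560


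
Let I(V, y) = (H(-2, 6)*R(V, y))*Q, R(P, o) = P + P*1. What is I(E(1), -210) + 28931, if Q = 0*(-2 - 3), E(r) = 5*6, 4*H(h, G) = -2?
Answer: 28931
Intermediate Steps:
R(P, o) = 2*P (R(P, o) = P + P = 2*P)
H(h, G) = -½ (H(h, G) = (¼)*(-2) = -½)
E(r) = 30
Q = 0 (Q = 0*(-5) = 0)
I(V, y) = 0 (I(V, y) = -V*0 = 0)
I(E(1), -210) + 28931 = 0 + 28931 = 28931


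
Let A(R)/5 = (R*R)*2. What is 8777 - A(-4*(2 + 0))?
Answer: 8137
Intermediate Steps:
A(R) = 10*R**2 (A(R) = 5*((R*R)*2) = 5*(R**2*2) = 5*(2*R**2) = 10*R**2)
8777 - A(-4*(2 + 0)) = 8777 - 10*(-4*(2 + 0))**2 = 8777 - 10*(-4*2)**2 = 8777 - 10*(-8)**2 = 8777 - 10*64 = 8777 - 1*640 = 8777 - 640 = 8137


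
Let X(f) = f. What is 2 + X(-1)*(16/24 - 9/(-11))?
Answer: 17/33 ≈ 0.51515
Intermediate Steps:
2 + X(-1)*(16/24 - 9/(-11)) = 2 - (16/24 - 9/(-11)) = 2 - (16*(1/24) - 9*(-1/11)) = 2 - (2/3 + 9/11) = 2 - 1*49/33 = 2 - 49/33 = 17/33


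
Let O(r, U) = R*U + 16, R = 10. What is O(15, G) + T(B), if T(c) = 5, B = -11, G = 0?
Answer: 21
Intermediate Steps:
O(r, U) = 16 + 10*U (O(r, U) = 10*U + 16 = 16 + 10*U)
O(15, G) + T(B) = (16 + 10*0) + 5 = (16 + 0) + 5 = 16 + 5 = 21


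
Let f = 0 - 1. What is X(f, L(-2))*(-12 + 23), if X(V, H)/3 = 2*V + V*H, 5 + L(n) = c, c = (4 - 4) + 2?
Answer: 33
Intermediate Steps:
c = 2 (c = 0 + 2 = 2)
L(n) = -3 (L(n) = -5 + 2 = -3)
f = -1
X(V, H) = 6*V + 3*H*V (X(V, H) = 3*(2*V + V*H) = 3*(2*V + H*V) = 6*V + 3*H*V)
X(f, L(-2))*(-12 + 23) = (3*(-1)*(2 - 3))*(-12 + 23) = (3*(-1)*(-1))*11 = 3*11 = 33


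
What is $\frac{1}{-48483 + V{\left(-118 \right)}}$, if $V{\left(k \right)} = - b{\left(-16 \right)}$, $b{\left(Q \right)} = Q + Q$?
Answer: $- \frac{1}{48451} \approx -2.0639 \cdot 10^{-5}$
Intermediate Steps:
$b{\left(Q \right)} = 2 Q$
$V{\left(k \right)} = 32$ ($V{\left(k \right)} = - 2 \left(-16\right) = \left(-1\right) \left(-32\right) = 32$)
$\frac{1}{-48483 + V{\left(-118 \right)}} = \frac{1}{-48483 + 32} = \frac{1}{-48451} = - \frac{1}{48451}$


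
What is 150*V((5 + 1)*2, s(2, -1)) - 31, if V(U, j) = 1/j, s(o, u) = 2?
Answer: 44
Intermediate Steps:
150*V((5 + 1)*2, s(2, -1)) - 31 = 150/2 - 31 = 150*(½) - 31 = 75 - 31 = 44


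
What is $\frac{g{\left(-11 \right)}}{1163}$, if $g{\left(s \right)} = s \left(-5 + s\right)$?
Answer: $\frac{176}{1163} \approx 0.15133$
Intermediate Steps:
$\frac{g{\left(-11 \right)}}{1163} = \frac{\left(-11\right) \left(-5 - 11\right)}{1163} = \left(-11\right) \left(-16\right) \frac{1}{1163} = 176 \cdot \frac{1}{1163} = \frac{176}{1163}$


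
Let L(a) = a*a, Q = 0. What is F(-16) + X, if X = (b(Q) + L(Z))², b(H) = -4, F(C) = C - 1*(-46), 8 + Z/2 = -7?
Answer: 802846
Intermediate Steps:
Z = -30 (Z = -16 + 2*(-7) = -16 - 14 = -30)
F(C) = 46 + C (F(C) = C + 46 = 46 + C)
L(a) = a²
X = 802816 (X = (-4 + (-30)²)² = (-4 + 900)² = 896² = 802816)
F(-16) + X = (46 - 16) + 802816 = 30 + 802816 = 802846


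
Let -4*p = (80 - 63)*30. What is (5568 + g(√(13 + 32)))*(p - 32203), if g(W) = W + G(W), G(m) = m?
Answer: -180016224 - 193983*√5 ≈ -1.8045e+8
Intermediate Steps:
g(W) = 2*W (g(W) = W + W = 2*W)
p = -255/2 (p = -(80 - 63)*30/4 = -17*30/4 = -¼*510 = -255/2 ≈ -127.50)
(5568 + g(√(13 + 32)))*(p - 32203) = (5568 + 2*√(13 + 32))*(-255/2 - 32203) = (5568 + 2*√45)*(-64661/2) = (5568 + 2*(3*√5))*(-64661/2) = (5568 + 6*√5)*(-64661/2) = -180016224 - 193983*√5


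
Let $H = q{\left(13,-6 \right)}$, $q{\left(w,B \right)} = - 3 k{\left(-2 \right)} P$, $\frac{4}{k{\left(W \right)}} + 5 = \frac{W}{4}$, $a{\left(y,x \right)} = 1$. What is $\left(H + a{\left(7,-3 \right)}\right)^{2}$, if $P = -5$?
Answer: $\frac{11881}{121} \approx 98.19$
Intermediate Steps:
$k{\left(W \right)} = \frac{4}{-5 + \frac{W}{4}}$
$q{\left(w,B \right)} = - \frac{120}{11}$ ($q{\left(w,B \right)} = - 3 \frac{16}{-20 - 2} \left(-5\right) = - 3 \frac{16}{-22} \left(-5\right) = - 3 \cdot 16 \left(- \frac{1}{22}\right) \left(-5\right) = \left(-3\right) \left(- \frac{8}{11}\right) \left(-5\right) = \frac{24}{11} \left(-5\right) = - \frac{120}{11}$)
$H = - \frac{120}{11} \approx -10.909$
$\left(H + a{\left(7,-3 \right)}\right)^{2} = \left(- \frac{120}{11} + 1\right)^{2} = \left(- \frac{109}{11}\right)^{2} = \frac{11881}{121}$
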